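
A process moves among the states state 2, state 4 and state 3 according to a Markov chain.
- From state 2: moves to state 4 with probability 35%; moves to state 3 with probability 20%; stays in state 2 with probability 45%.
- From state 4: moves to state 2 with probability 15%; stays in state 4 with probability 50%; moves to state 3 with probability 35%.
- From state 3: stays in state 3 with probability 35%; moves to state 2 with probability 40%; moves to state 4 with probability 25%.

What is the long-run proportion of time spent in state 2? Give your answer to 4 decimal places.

Let the stationary distribution be π with π = πP and π_1 + π_2 + π_3 = 1.
π_1 = 0.45·π_1 + 0.15·π_2 + 0.4·π_3
π_2 = 0.35·π_1 + 0.5·π_2 + 0.25·π_3
Solving with the normalization constraint gives π = (0.3220, 0.3763, 0.3017).
So the stationary probability of state 2 is 0.3220.

0.3220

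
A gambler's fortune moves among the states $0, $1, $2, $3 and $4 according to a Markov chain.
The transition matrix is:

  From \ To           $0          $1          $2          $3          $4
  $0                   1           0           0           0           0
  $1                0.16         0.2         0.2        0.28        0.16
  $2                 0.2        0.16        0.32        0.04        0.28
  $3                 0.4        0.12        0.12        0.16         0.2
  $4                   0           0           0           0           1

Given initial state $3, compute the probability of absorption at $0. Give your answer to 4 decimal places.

0.6169

Let h(s) be the probability of absorption at $0 starting from transient state s. Then h($0) = 1 and h($4) = 0. By first-step analysis:
h($1) = 0.16·1 + 0.2·h($1) + 0.2·h($2) + 0.28·h($3) + 0.16·0
h($2) = 0.2·1 + 0.16·h($1) + 0.32·h($2) + 0.04·h($3) + 0.28·0
h($3) = 0.4·1 + 0.12·h($1) + 0.12·h($2) + 0.16·h($3) + 0.2·0
Solving: h($1) = 0.5297, h($2) = 0.4550, h($3) = 0.6169.
Starting from $3, the probability is 0.6169.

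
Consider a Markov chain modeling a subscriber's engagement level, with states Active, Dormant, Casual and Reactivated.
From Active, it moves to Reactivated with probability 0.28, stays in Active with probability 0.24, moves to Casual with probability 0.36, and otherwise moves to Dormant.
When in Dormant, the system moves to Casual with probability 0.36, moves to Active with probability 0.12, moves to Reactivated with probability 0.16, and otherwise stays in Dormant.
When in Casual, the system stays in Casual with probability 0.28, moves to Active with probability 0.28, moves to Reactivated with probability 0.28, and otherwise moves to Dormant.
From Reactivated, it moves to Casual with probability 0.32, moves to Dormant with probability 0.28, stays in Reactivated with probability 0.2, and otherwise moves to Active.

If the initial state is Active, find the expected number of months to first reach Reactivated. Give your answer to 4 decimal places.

Let t(s) be the expected number of months to first reach Reactivated from state s, with t(Reactivated) = 0. Conditioning on the first month:
t(Active) = 1 + 0.24·t(Active) + 0.12·t(Dormant) + 0.36·t(Casual)
t(Dormant) = 1 + 0.12·t(Active) + 0.36·t(Dormant) + 0.36·t(Casual)
t(Casual) = 1 + 0.28·t(Active) + 0.16·t(Dormant) + 0.28·t(Casual)
Solving: t(Active) = 3.8618, t(Dormant) = 4.4715, t(Casual) = 3.8844.
Expected months from Active to Reactivated: 3.8618.

3.8618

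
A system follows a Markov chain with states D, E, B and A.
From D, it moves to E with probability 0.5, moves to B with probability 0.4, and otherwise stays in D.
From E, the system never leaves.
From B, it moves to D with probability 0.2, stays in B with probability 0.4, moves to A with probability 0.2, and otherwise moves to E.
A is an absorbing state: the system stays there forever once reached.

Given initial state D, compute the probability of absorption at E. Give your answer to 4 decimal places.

Let h(s) be the probability of absorption at E starting from transient state s. Then h(E) = 1 and h(A) = 0. By first-step analysis:
h(D) = 0.1·h(D) + 0.5·1 + 0.4·h(B)
h(B) = 0.2·h(D) + 0.2·1 + 0.4·h(B) + 0.2·0
Solving: h(D) = 0.8261, h(B) = 0.6087.
Starting from D, the probability is 0.8261.

0.8261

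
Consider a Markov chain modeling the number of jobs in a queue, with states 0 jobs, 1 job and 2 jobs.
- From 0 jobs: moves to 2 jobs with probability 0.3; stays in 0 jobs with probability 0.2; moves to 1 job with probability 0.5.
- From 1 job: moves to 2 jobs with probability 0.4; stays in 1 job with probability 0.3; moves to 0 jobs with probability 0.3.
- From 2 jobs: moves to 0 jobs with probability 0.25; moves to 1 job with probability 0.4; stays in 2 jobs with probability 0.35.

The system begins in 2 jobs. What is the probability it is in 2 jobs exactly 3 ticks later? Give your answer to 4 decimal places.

Propagate the distribution vector 3 ticks from 2 jobs.
After 0 ticks: (0.0000, 0.0000, 1.0000)
After 1 tick: (0.2500, 0.4000, 0.3500)
After 2 ticks: (0.2575, 0.3850, 0.3575)
After 3 ticks: (0.2564, 0.3873, 0.3564)
P(in 2 jobs after 3 ticks) = 0.3564

0.3564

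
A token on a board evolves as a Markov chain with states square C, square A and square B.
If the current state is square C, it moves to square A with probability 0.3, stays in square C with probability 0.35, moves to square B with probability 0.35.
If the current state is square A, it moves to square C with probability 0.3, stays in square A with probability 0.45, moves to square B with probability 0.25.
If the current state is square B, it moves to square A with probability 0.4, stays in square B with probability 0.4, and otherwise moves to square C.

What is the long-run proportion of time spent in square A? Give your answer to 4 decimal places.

0.3914

Let the stationary distribution be π with π = πP and π_1 + π_2 + π_3 = 1.
π_1 = 0.35·π_1 + 0.3·π_2 + 0.2·π_3
π_2 = 0.3·π_1 + 0.45·π_2 + 0.4·π_3
Solving with the normalization constraint gives π = (0.2813, 0.3914, 0.3272).
So the stationary probability of square A is 0.3914.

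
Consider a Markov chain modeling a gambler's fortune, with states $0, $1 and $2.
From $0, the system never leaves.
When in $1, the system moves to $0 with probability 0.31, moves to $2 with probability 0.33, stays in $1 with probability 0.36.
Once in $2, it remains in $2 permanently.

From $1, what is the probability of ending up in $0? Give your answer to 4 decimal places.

0.4844

Let h(s) be the probability of absorption at $0 starting from transient state s. Then h($0) = 1 and h($2) = 0. By first-step analysis:
h($1) = 0.31·1 + 0.36·h($1) + 0.33·0
Solving: h($1) = 0.4844.
Starting from $1, the probability is 0.4844.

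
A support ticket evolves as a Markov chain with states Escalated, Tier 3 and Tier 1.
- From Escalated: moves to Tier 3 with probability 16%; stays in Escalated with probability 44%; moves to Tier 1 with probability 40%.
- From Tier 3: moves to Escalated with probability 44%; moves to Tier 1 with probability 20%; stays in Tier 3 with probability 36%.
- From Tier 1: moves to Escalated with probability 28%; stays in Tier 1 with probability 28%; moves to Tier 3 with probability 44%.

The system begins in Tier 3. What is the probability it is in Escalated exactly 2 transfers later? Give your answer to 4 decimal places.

0.4080

Sum over the intermediate state after 1 transfer:
P = P(Tier 3→Escalated)·P(Escalated→Escalated) + P(Tier 3→Tier 3)·P(Tier 3→Escalated) + P(Tier 3→Tier 1)·P(Tier 1→Escalated)
  = 0.44×0.44 + 0.36×0.44 + 0.2×0.28
  = 0.1936 + 0.1584 + 0.0560 = 0.4080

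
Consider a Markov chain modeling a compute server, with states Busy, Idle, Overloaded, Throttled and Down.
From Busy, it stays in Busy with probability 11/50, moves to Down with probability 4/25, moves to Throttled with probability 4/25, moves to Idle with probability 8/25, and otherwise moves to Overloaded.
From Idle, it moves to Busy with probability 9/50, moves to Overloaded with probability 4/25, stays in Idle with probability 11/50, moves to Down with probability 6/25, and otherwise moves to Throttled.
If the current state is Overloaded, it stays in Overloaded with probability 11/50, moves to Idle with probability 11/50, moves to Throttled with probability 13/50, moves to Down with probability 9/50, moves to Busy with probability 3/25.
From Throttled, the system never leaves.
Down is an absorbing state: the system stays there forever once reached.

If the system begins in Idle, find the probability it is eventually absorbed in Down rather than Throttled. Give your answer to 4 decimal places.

Let h(s) be the probability of absorption at Down starting from transient state s. Then h(Down) = 1 and h(Throttled) = 0. By first-step analysis:
h(Busy) = 0.22·h(Busy) + 0.32·h(Idle) + 0.14·h(Overloaded) + 0.16·0 + 0.16·1
h(Idle) = 0.18·h(Busy) + 0.22·h(Idle) + 0.16·h(Overloaded) + 0.2·0 + 0.24·1
h(Overloaded) = 0.12·h(Busy) + 0.22·h(Idle) + 0.22·h(Overloaded) + 0.26·0 + 0.18·1
Solving: h(Busy) = 0.4979, h(Idle) = 0.5155, h(Overloaded) = 0.4527.
Starting from Idle, the probability is 0.5155.

0.5155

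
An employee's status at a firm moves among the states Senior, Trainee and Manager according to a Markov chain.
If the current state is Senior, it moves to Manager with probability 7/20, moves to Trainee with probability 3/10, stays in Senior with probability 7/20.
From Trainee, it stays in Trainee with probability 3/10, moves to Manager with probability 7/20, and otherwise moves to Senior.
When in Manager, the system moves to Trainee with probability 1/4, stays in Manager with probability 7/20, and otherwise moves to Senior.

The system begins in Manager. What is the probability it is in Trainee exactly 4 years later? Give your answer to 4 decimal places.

0.2825

Propagate the distribution vector 4 years from Manager.
After 0 years: (0.0000, 0.0000, 1.0000)
After 1 year: (0.4000, 0.2500, 0.3500)
After 2 years: (0.3675, 0.2825, 0.3500)
After 3 years: (0.3675, 0.2825, 0.3500)
After 4 years: (0.3675, 0.2825, 0.3500)
P(in Trainee after 4 years) = 0.2825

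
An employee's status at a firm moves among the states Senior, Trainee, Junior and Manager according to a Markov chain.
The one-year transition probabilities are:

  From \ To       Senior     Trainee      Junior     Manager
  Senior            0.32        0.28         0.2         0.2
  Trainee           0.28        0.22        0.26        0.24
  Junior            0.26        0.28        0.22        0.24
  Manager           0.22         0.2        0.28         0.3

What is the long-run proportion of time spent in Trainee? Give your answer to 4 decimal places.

Let the stationary distribution be π with π = πP and π_1 + π_2 + π_3 + π_4 = 1.
π_1 = 0.32·π_1 + 0.28·π_2 + 0.26·π_3 + 0.22·π_4
π_2 = 0.28·π_1 + 0.22·π_2 + 0.28·π_3 + 0.2·π_4
π_3 = 0.2·π_1 + 0.26·π_2 + 0.22·π_3 + 0.28·π_4
Solving with the normalization constraint gives π = (0.2715, 0.2458, 0.2390, 0.2438).
So the stationary probability of Trainee is 0.2458.

0.2458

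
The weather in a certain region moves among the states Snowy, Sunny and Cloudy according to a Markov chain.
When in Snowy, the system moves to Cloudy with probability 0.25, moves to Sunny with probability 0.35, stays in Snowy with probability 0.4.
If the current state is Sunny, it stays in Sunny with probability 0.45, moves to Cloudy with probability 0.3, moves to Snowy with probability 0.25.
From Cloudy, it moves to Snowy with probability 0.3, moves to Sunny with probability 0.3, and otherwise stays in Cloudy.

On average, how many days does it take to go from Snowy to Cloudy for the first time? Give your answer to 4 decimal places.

Let t(s) be the expected number of days to first reach Cloudy from state s, with t(Cloudy) = 0. Conditioning on the first day:
t(Snowy) = 1 + 0.4·t(Snowy) + 0.35·t(Sunny)
t(Sunny) = 1 + 0.25·t(Snowy) + 0.45·t(Sunny)
Solving: t(Snowy) = 3.7113, t(Sunny) = 3.5052.
Expected days from Snowy to Cloudy: 3.7113.

3.7113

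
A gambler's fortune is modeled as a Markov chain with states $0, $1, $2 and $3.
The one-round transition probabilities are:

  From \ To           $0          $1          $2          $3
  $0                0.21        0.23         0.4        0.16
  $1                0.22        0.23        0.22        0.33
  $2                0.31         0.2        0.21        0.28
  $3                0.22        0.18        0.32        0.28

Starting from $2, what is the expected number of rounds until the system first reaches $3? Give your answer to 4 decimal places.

3.8609

Let t(s) be the expected number of rounds to first reach $3 from state s, with t($3) = 0. Conditioning on the first round:
t($0) = 1 + 0.21·t($0) + 0.23·t($1) + 0.4·t($2)
t($1) = 1 + 0.22·t($0) + 0.23·t($1) + 0.22·t($2)
t($2) = 1 + 0.31·t($0) + 0.2·t($1) + 0.21·t($2)
Solving: t($0) = 4.2757, t($1) = 3.6234, t($2) = 3.8609.
Expected rounds from $2 to $3: 3.8609.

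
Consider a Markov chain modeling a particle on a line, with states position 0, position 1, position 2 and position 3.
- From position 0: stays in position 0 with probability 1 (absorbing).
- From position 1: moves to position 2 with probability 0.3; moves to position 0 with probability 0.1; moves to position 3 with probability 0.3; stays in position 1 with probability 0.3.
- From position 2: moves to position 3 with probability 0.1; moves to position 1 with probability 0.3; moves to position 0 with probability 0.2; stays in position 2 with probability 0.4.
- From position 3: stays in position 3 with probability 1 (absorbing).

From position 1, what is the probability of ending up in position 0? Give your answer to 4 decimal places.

0.3636

Let h(s) be the probability of absorption at position 0 starting from transient state s. Then h(position 0) = 1 and h(position 3) = 0. By first-step analysis:
h(position 1) = 0.1·1 + 0.3·h(position 1) + 0.3·h(position 2) + 0.3·0
h(position 2) = 0.2·1 + 0.3·h(position 1) + 0.4·h(position 2) + 0.1·0
Solving: h(position 1) = 0.3636, h(position 2) = 0.5152.
Starting from position 1, the probability is 0.3636.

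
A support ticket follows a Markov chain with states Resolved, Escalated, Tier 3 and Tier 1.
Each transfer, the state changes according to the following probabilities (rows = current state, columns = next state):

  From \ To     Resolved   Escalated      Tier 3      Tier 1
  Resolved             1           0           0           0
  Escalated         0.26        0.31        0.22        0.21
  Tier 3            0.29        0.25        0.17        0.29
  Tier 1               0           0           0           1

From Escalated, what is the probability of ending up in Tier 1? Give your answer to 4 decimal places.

0.4599

Let h(s) be the probability of absorption at Tier 1 starting from transient state s. Then h(Tier 1) = 1 and h(Resolved) = 0. By first-step analysis:
h(Escalated) = 0.26·0 + 0.31·h(Escalated) + 0.22·h(Tier 3) + 0.21·1
h(Tier 3) = 0.29·0 + 0.25·h(Escalated) + 0.17·h(Tier 3) + 0.29·1
Solving: h(Escalated) = 0.4599, h(Tier 3) = 0.4879.
Starting from Escalated, the probability is 0.4599.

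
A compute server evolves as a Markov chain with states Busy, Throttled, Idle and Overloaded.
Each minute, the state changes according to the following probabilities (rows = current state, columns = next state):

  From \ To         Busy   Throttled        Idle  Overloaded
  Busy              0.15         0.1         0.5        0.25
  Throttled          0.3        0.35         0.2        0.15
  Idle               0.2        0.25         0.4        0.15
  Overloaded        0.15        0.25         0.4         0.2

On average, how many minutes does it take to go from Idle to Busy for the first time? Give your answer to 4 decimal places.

4.5479

Let t(s) be the expected number of minutes to first reach Busy from state s, with t(Busy) = 0. Conditioning on the first minute:
t(Throttled) = 1 + 0.35·t(Throttled) + 0.2·t(Idle) + 0.15·t(Overloaded)
t(Idle) = 1 + 0.25·t(Throttled) + 0.4·t(Idle) + 0.15·t(Overloaded)
t(Overloaded) = 1 + 0.25·t(Throttled) + 0.4·t(Idle) + 0.2·t(Overloaded)
Solving: t(Throttled) = 4.0426, t(Idle) = 4.5479, t(Overloaded) = 4.7872.
Expected minutes from Idle to Busy: 4.5479.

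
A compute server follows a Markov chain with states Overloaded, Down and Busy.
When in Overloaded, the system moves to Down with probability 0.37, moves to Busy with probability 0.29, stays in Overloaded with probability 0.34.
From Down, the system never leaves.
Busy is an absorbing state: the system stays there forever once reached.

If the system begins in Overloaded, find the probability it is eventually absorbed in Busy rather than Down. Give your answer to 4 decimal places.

Let h(s) be the probability of absorption at Busy starting from transient state s. Then h(Busy) = 1 and h(Down) = 0. By first-step analysis:
h(Overloaded) = 0.34·h(Overloaded) + 0.37·0 + 0.29·1
Solving: h(Overloaded) = 0.4394.
Starting from Overloaded, the probability is 0.4394.

0.4394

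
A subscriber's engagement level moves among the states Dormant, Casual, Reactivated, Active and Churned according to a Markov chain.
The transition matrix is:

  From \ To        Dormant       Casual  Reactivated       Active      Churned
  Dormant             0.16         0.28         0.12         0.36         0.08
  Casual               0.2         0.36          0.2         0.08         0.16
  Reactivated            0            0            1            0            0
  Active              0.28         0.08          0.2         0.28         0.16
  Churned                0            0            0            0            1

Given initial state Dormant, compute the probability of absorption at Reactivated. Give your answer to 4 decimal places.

Let h(s) be the probability of absorption at Reactivated starting from transient state s. Then h(Reactivated) = 1 and h(Churned) = 0. By first-step analysis:
h(Dormant) = 0.16·h(Dormant) + 0.28·h(Casual) + 0.12·1 + 0.36·h(Active) + 0.08·0
h(Casual) = 0.2·h(Dormant) + 0.36·h(Casual) + 0.2·1 + 0.08·h(Active) + 0.16·0
h(Active) = 0.28·h(Dormant) + 0.08·h(Casual) + 0.2·1 + 0.28·h(Active) + 0.16·0
Solving: h(Dormant) = 0.5708, h(Casual) = 0.5611, h(Active) = 0.5621.
Starting from Dormant, the probability is 0.5708.

0.5708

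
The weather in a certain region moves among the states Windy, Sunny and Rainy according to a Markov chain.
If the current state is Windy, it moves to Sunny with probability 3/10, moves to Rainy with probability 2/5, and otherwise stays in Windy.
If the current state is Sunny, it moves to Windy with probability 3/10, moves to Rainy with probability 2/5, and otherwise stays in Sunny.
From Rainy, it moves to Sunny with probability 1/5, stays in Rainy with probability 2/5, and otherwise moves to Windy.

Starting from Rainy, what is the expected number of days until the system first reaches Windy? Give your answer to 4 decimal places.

2.6471

Let t(s) be the expected number of days to first reach Windy from state s, with t(Windy) = 0. Conditioning on the first day:
t(Sunny) = 1 + 0.3·t(Sunny) + 0.4·t(Rainy)
t(Rainy) = 1 + 0.2·t(Sunny) + 0.4·t(Rainy)
Solving: t(Sunny) = 2.9412, t(Rainy) = 2.6471.
Expected days from Rainy to Windy: 2.6471.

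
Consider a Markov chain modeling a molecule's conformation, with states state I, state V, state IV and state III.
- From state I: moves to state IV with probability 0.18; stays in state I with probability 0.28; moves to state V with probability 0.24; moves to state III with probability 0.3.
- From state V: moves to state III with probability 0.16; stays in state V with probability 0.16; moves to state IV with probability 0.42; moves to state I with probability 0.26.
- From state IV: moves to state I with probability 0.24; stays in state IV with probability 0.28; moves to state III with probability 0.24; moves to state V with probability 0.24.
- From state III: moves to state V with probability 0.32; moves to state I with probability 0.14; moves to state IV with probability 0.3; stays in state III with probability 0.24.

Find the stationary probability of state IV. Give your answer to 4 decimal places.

Let the stationary distribution be π with π = πP and π_1 + π_2 + π_3 + π_4 = 1.
π_1 = 0.28·π_1 + 0.26·π_2 + 0.24·π_3 + 0.14·π_4
π_2 = 0.24·π_1 + 0.16·π_2 + 0.24·π_3 + 0.32·π_4
π_3 = 0.18·π_1 + 0.42·π_2 + 0.28·π_3 + 0.3·π_4
Solving with the normalization constraint gives π = (0.2305, 0.2396, 0.2952, 0.2347).
So the stationary probability of state IV is 0.2952.

0.2952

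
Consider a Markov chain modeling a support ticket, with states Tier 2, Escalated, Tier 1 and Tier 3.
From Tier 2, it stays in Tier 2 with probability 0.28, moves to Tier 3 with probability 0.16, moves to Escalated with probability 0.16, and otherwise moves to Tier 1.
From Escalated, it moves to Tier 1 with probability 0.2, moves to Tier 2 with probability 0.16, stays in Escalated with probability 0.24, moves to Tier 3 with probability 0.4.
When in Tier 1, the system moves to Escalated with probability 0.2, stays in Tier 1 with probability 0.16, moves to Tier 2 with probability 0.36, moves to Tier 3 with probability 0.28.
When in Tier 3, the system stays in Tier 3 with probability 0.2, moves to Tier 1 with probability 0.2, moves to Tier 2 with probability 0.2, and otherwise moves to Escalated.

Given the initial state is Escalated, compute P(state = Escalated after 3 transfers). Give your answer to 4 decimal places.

0.2534

Propagate the distribution vector 3 transfers from Escalated.
After 0 transfers: (0.0000, 1.0000, 0.0000, 0.0000)
After 1 transfer: (0.1600, 0.2400, 0.2000, 0.4000)
After 2 transfers: (0.2352, 0.2832, 0.2240, 0.2576)
After 3 transfers: (0.2433, 0.2534, 0.2381, 0.2652)
P(in Escalated after 3 transfers) = 0.2534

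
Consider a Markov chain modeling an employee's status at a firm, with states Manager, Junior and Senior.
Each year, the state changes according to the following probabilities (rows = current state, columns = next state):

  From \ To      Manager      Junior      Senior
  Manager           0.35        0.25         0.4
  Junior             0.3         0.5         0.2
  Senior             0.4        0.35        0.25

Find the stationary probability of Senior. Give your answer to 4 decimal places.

Let the stationary distribution be π with π = πP and π_1 + π_2 + π_3 = 1.
π_1 = 0.35·π_1 + 0.3·π_2 + 0.4·π_3
π_2 = 0.25·π_1 + 0.5·π_2 + 0.35·π_3
Solving with the normalization constraint gives π = (0.3456, 0.3711, 0.2833).
So the stationary probability of Senior is 0.2833.

0.2833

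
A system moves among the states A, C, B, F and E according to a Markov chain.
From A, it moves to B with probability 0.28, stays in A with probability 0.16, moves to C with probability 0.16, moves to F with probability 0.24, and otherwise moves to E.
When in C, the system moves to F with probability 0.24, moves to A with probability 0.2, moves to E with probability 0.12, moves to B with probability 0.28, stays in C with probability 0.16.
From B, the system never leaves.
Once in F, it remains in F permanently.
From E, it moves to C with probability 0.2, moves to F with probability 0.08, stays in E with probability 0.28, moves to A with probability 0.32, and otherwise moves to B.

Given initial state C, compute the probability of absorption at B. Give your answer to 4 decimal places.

Let h(s) be the probability of absorption at B starting from transient state s. Then h(B) = 1 and h(F) = 0. By first-step analysis:
h(A) = 0.16·h(A) + 0.16·h(C) + 0.28·1 + 0.24·0 + 0.16·h(E)
h(C) = 0.2·h(A) + 0.16·h(C) + 0.28·1 + 0.24·0 + 0.12·h(E)
h(E) = 0.32·h(A) + 0.2·h(C) + 0.12·1 + 0.08·0 + 0.28·h(E)
Solving: h(A) = 0.5431, h(C) = 0.5425, h(E) = 0.5587.
Starting from C, the probability is 0.5425.

0.5425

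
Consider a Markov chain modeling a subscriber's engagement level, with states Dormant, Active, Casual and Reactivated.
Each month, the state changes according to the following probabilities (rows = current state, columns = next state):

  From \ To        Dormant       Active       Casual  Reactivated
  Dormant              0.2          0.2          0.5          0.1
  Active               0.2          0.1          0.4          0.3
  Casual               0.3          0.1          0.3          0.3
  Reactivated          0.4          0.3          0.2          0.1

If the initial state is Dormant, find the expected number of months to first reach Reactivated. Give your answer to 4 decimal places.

4.7636

Let t(s) be the expected number of months to first reach Reactivated from state s, with t(Reactivated) = 0. Conditioning on the first month:
t(Dormant) = 1 + 0.2·t(Dormant) + 0.2·t(Active) + 0.5·t(Casual)
t(Active) = 1 + 0.2·t(Dormant) + 0.1·t(Active) + 0.4·t(Casual)
t(Casual) = 1 + 0.3·t(Dormant) + 0.1·t(Active) + 0.3·t(Casual)
Solving: t(Dormant) = 4.7636, t(Active) = 3.9636, t(Casual) = 4.0364.
Expected months from Dormant to Reactivated: 4.7636.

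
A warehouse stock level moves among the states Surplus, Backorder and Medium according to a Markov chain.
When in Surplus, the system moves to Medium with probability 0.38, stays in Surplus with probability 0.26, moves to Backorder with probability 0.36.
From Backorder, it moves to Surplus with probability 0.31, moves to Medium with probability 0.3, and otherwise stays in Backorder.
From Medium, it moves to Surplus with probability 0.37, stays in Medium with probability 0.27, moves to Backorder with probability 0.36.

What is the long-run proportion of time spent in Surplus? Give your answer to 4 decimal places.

0.3133

Let the stationary distribution be π with π = πP and π_1 + π_2 + π_3 = 1.
π_1 = 0.26·π_1 + 0.31·π_2 + 0.37·π_3
π_2 = 0.36·π_1 + 0.39·π_2 + 0.36·π_3
Solving with the normalization constraint gives π = (0.3133, 0.3711, 0.3156).
So the stationary probability of Surplus is 0.3133.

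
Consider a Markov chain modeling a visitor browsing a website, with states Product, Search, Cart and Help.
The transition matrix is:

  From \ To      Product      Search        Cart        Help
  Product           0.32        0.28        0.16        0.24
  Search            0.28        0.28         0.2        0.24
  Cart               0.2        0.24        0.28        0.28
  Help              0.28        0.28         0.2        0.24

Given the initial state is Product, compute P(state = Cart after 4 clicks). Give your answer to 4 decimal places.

Propagate the distribution vector 4 clicks from Product.
After 0 clicks: (1.0000, 0.0000, 0.0000, 0.0000)
After 1 click: (0.3200, 0.2800, 0.1600, 0.2400)
After 2 clicks: (0.2800, 0.2736, 0.2000, 0.2464)
After 3 clicks: (0.2752, 0.2720, 0.2048, 0.2480)
After 4 clicks: (0.2746, 0.2718, 0.2054, 0.2482)
P(in Cart after 4 clicks) = 0.2054

0.2054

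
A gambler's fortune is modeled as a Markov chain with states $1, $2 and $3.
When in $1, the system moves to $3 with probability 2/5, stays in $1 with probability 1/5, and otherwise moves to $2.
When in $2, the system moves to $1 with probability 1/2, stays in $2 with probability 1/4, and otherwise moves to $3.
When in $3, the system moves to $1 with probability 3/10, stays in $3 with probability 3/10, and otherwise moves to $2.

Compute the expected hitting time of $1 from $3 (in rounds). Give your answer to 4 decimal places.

Let t(s) be the expected number of rounds to first reach $1 from state s, with t($1) = 0. Conditioning on the first round:
t($2) = 1 + 0.25·t($2) + 0.25·t($3)
t($3) = 1 + 0.4·t($2) + 0.3·t($3)
Solving: t($2) = 2.2353, t($3) = 2.7059.
Expected rounds from $3 to $1: 2.7059.

2.7059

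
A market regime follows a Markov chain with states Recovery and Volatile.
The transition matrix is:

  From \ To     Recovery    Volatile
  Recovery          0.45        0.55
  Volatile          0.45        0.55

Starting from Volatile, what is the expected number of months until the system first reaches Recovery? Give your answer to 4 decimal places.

Let t(s) be the expected number of months to first reach Recovery from state s, with t(Recovery) = 0. Conditioning on the first month:
t(Volatile) = 1 + 0.55·t(Volatile)
Solving: t(Volatile) = 2.2222.
Expected months from Volatile to Recovery: 2.2222.

2.2222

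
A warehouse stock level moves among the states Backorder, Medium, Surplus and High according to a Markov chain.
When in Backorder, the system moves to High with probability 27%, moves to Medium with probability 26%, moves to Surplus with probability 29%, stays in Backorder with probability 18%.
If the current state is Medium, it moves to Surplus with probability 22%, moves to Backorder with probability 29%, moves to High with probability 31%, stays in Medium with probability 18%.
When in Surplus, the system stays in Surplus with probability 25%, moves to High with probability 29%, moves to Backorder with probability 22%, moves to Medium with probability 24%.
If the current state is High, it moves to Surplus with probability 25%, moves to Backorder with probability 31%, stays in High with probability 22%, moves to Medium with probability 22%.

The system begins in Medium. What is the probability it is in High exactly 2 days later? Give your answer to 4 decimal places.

0.2661

Propagate the distribution vector 2 days from Medium.
After 0 days: (0.0000, 1.0000, 0.0000, 0.0000)
After 1 day: (0.2900, 0.1800, 0.2200, 0.3100)
After 2 days: (0.2489, 0.2288, 0.2562, 0.2661)
P(in High after 2 days) = 0.2661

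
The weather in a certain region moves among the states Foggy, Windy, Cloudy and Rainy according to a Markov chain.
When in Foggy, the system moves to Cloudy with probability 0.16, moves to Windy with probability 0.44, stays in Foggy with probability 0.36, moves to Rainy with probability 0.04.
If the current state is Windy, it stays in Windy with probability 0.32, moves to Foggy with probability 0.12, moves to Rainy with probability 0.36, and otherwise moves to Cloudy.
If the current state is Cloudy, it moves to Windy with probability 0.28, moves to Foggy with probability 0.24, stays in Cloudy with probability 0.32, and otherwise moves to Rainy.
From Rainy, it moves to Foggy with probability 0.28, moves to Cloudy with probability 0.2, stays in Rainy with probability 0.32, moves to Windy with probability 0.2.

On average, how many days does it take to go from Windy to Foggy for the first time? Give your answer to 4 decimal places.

5.1108

Let t(s) be the expected number of days to first reach Foggy from state s, with t(Foggy) = 0. Conditioning on the first day:
t(Windy) = 1 + 0.32·t(Windy) + 0.2·t(Cloudy) + 0.36·t(Rainy)
t(Cloudy) = 1 + 0.28·t(Windy) + 0.32·t(Cloudy) + 0.16·t(Rainy)
t(Rainy) = 1 + 0.2·t(Windy) + 0.2·t(Cloudy) + 0.32·t(Rainy)
Solving: t(Windy) = 5.1108, t(Cloudy) = 4.5926, t(Rainy) = 4.3245.
Expected days from Windy to Foggy: 5.1108.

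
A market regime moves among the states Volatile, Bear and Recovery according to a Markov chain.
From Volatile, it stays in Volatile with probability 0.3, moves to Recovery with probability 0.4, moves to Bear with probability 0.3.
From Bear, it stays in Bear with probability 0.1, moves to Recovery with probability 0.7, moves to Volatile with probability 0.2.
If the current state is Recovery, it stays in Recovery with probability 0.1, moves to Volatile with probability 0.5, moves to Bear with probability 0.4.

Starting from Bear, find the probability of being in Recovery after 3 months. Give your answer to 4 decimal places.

0.4390

Propagate the distribution vector 3 months from Bear.
After 0 months: (0.0000, 1.0000, 0.0000)
After 1 month: (0.2000, 0.1000, 0.7000)
After 2 months: (0.4300, 0.3500, 0.2200)
After 3 months: (0.3090, 0.2520, 0.4390)
P(in Recovery after 3 months) = 0.4390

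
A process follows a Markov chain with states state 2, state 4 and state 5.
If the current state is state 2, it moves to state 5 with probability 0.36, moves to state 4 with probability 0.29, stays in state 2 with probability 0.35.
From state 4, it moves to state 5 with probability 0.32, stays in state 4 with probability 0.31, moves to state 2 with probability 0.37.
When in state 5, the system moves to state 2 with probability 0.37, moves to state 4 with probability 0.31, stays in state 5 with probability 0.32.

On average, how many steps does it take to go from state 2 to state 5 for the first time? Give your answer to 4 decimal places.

2.8722

Let t(s) be the expected number of steps to first reach state 5 from state s, with t(state 5) = 0. Conditioning on the first step:
t(state 2) = 1 + 0.35·t(state 2) + 0.29·t(state 4)
t(state 4) = 1 + 0.37·t(state 2) + 0.31·t(state 4)
Solving: t(state 2) = 2.8722, t(state 4) = 2.9894.
Expected steps from state 2 to state 5: 2.8722.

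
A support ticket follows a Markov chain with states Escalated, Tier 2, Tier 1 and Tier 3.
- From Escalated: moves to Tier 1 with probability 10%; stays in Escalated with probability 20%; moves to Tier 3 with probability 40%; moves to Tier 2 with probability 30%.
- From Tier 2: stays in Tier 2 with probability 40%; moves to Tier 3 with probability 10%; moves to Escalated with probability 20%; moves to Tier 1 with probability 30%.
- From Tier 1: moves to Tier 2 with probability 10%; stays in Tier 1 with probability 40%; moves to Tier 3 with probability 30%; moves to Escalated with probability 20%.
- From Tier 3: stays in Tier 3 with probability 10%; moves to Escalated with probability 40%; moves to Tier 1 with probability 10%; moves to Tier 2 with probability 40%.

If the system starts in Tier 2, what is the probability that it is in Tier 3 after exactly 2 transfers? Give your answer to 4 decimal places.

0.2200

Propagate the distribution vector 2 transfers from Tier 2.
After 0 transfers: (0.0000, 1.0000, 0.0000, 0.0000)
After 1 transfer: (0.2000, 0.4000, 0.3000, 0.1000)
After 2 transfers: (0.2200, 0.2900, 0.2700, 0.2200)
P(in Tier 3 after 2 transfers) = 0.2200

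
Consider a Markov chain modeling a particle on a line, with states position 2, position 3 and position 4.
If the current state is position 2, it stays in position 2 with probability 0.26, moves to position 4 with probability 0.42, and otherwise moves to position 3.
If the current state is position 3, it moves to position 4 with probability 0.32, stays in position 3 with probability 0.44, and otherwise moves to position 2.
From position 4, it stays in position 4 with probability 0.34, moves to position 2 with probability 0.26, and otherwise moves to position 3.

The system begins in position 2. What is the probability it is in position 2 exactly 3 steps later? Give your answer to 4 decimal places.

0.2522

Propagate the distribution vector 3 steps from position 2.
After 0 steps: (1.0000, 0.0000, 0.0000)
After 1 step: (0.2600, 0.3200, 0.4200)
After 2 steps: (0.2536, 0.3920, 0.3544)
After 3 steps: (0.2522, 0.3954, 0.3524)
P(in position 2 after 3 steps) = 0.2522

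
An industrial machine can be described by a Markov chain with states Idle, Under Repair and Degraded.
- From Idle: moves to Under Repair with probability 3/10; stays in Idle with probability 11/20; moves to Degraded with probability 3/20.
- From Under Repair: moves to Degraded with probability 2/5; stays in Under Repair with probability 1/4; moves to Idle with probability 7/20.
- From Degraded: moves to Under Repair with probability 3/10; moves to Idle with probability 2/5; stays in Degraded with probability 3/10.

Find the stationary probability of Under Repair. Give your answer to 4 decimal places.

Let the stationary distribution be π with π = πP and π_1 + π_2 + π_3 = 1.
π_1 = 0.55·π_1 + 0.35·π_2 + 0.4·π_3
π_2 = 0.3·π_1 + 0.25·π_2 + 0.3·π_3
Solving with the normalization constraint gives π = (0.4538, 0.2857, 0.2605).
So the stationary probability of Under Repair is 0.2857.

0.2857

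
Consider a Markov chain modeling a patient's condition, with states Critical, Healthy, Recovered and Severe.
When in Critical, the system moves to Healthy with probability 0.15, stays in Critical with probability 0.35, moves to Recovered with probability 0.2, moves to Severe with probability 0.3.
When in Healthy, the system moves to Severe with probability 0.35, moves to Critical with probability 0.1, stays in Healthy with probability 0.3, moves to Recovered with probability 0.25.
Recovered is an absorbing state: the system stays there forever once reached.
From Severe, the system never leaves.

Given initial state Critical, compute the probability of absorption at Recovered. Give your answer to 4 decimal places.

Let h(s) be the probability of absorption at Recovered starting from transient state s. Then h(Recovered) = 1 and h(Severe) = 0. By first-step analysis:
h(Critical) = 0.35·h(Critical) + 0.15·h(Healthy) + 0.2·1 + 0.3·0
h(Healthy) = 0.1·h(Critical) + 0.3·h(Healthy) + 0.25·1 + 0.35·0
Solving: h(Critical) = 0.4034, h(Healthy) = 0.4148.
Starting from Critical, the probability is 0.4034.

0.4034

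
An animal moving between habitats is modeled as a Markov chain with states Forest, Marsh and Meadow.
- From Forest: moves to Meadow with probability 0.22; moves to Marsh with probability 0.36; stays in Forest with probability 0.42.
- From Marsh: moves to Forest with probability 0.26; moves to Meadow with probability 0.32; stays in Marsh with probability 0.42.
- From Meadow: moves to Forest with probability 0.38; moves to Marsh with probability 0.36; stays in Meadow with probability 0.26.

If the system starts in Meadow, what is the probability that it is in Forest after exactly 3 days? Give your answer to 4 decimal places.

0.3483

Propagate the distribution vector 3 days from Meadow.
After 0 days: (0.0000, 0.0000, 1.0000)
After 1 day: (0.3800, 0.3600, 0.2600)
After 2 days: (0.3520, 0.3816, 0.2664)
After 3 days: (0.3483, 0.3829, 0.2688)
P(in Forest after 3 days) = 0.3483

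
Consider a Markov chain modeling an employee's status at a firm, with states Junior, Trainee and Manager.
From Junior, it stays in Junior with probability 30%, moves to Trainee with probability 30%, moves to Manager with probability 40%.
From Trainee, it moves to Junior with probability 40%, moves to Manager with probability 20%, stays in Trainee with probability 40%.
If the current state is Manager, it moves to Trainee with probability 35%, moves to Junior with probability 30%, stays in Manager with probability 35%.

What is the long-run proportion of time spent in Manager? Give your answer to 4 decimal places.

Let the stationary distribution be π with π = πP and π_1 + π_2 + π_3 = 1.
π_1 = 0.3·π_1 + 0.4·π_2 + 0.3·π_3
π_2 = 0.3·π_1 + 0.4·π_2 + 0.35·π_3
Solving with the normalization constraint gives π = (0.3351, 0.3508, 0.3141).
So the stationary probability of Manager is 0.3141.

0.3141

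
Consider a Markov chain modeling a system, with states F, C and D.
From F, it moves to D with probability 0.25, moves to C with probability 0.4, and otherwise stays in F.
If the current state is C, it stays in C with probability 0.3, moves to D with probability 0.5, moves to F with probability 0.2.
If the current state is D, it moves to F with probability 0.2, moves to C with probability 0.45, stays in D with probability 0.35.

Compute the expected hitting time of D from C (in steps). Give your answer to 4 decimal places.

2.2667

Let t(s) be the expected number of steps to first reach D from state s, with t(D) = 0. Conditioning on the first step:
t(F) = 1 + 0.35·t(F) + 0.4·t(C)
t(C) = 1 + 0.2·t(F) + 0.3·t(C)
Solving: t(F) = 2.9333, t(C) = 2.2667.
Expected steps from C to D: 2.2667.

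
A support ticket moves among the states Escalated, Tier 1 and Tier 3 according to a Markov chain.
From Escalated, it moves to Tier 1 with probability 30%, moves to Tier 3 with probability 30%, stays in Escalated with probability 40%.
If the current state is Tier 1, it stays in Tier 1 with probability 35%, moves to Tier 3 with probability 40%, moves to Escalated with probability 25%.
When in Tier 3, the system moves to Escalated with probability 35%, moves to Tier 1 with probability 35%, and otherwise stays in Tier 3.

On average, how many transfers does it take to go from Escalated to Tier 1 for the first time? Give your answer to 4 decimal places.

Let t(s) be the expected number of transfers to first reach Tier 1 from state s, with t(Tier 1) = 0. Conditioning on the first transfer:
t(Escalated) = 1 + 0.4·t(Escalated) + 0.3·t(Tier 3)
t(Tier 3) = 1 + 0.35·t(Escalated) + 0.3·t(Tier 3)
Solving: t(Escalated) = 3.1746, t(Tier 3) = 3.0159.
Expected transfers from Escalated to Tier 1: 3.1746.

3.1746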